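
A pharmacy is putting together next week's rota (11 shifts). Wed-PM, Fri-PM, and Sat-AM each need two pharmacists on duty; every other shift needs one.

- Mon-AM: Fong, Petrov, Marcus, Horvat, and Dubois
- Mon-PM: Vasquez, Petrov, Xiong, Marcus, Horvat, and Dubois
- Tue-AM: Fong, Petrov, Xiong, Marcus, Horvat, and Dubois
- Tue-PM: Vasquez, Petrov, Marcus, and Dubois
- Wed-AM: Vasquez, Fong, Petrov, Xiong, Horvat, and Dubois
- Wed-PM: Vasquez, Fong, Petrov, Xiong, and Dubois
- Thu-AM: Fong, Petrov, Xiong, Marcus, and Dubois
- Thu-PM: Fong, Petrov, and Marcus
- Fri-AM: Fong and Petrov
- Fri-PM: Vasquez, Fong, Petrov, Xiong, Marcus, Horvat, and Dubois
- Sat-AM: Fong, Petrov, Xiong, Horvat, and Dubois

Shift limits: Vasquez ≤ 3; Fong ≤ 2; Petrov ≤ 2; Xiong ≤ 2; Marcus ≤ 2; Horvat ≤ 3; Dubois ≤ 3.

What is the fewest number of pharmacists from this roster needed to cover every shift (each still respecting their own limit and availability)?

6

14 slots to fill and no one can take more than 3, so at least ⌈14/3⌉ = 5 pharmacists are needed.
Any 5 pharmacists together have capacity at most 3+3+3+2+2 = 13 < 14 slots, so 5 can never suffice.
Vasquez, Fong, Petrov, Xiong, Marcus, and Horvat alone can cover everything: Mon-AM→Petrov, Mon-PM→Vasquez, Tue-AM→Marcus, Tue-PM→Vasquez, Wed-AM→Horvat, Wed-PM→Vasquez+Xiong, Thu-AM→Petrov, Thu-PM→Fong, Fri-AM→Fong, Fri-PM→Marcus+Horvat, Sat-AM→Xiong+Horvat.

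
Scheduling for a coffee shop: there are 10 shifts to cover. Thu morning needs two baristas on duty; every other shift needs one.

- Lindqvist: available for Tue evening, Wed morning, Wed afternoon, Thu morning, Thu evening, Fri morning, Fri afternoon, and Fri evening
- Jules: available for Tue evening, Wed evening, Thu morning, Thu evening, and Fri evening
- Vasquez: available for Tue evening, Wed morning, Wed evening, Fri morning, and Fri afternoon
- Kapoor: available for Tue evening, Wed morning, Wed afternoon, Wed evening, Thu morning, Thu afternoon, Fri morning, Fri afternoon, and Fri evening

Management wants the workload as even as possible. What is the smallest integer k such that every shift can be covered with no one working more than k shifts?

3

With 4 baristas and 11 worker-slots to fill, someone must work at least ⌈11/4⌉ = 3 shifts, so k ≥ 3.
k = 3 works: Tue evening→Vasquez, Wed morning→Lindqvist, Wed afternoon→Lindqvist, Wed evening→Jules, Thu morning→Jules+Kapoor, Thu afternoon→Kapoor, Thu evening→Lindqvist, Fri morning→Vasquez, Fri afternoon→Vasquez, Fri evening→Jules.
Loads: Lindqvist 3, Jules 3, Vasquez 3, Kapoor 2 — all ≤ 3.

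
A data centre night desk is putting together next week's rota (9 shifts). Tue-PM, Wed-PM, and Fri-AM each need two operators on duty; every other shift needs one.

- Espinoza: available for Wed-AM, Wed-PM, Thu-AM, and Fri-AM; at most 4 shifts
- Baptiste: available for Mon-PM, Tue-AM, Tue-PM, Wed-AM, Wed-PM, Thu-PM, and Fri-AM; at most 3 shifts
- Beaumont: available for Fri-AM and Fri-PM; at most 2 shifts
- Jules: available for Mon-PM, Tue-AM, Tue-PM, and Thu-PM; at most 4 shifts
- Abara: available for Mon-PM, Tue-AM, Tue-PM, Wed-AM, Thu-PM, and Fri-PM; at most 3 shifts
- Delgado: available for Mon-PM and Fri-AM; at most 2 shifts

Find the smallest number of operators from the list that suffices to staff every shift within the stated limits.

4

12 slots to fill and no one can take more than 4, so at least ⌈12/4⌉ = 3 operators are needed.
Any 3 operators together have capacity at most 4+4+3 = 11 < 12 slots, so 3 can never suffice.
Espinoza, Baptiste, Beaumont, and Jules alone can cover everything: Mon-PM→Baptiste, Tue-AM→Jules, Tue-PM→Baptiste+Jules, Wed-AM→Espinoza, Wed-PM→Espinoza+Baptiste, Thu-AM→Espinoza, Thu-PM→Jules, Fri-AM→Espinoza+Beaumont, Fri-PM→Beaumont.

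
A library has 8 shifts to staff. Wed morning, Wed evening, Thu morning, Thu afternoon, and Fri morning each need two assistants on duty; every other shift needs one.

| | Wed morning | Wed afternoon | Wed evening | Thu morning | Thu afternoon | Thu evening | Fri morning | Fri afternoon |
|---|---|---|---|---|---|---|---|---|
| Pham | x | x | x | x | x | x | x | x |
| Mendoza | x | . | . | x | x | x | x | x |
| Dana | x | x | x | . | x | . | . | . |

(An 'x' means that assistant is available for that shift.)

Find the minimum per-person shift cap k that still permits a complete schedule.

With 3 assistants and 13 worker-slots to fill, someone must work at least ⌈13/3⌉ = 5 shifts, so k ≥ 5.
k = 5 works: Wed morning→Mendoza+Dana, Wed afternoon→Pham, Wed evening→Pham+Dana, Thu morning→Pham+Mendoza, Thu afternoon→Mendoza+Dana, Thu evening→Pham, Fri morning→Pham+Mendoza, Fri afternoon→Mendoza.
Loads: Pham 5, Mendoza 5, Dana 3 — all ≤ 5.

5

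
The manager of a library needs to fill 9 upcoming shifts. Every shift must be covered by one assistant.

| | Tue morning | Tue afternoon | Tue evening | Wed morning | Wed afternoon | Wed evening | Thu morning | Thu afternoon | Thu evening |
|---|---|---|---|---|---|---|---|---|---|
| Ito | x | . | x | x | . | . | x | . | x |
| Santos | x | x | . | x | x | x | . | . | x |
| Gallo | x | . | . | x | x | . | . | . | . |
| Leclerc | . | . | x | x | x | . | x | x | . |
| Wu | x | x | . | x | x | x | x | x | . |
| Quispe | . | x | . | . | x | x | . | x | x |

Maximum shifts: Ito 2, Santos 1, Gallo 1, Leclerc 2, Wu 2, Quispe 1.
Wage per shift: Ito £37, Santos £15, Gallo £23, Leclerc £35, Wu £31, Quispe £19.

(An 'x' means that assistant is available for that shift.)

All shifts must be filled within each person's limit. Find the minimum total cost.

Picking the cheapest available assistant for each shift independently would cost £175, but that ignores the shift limits.
An optimal schedule: Tue morning→Gallo, Tue afternoon→Santos, Tue evening→Ito, Wed morning→Leclerc, Wed afternoon→Wu, Wed evening→Wu, Thu morning→Ito, Thu afternoon→Leclerc, Thu evening→Quispe.
Total: 23 + 15 + 37 + 35 + 31 + 31 + 37 + 35 + 19 = £263.

£263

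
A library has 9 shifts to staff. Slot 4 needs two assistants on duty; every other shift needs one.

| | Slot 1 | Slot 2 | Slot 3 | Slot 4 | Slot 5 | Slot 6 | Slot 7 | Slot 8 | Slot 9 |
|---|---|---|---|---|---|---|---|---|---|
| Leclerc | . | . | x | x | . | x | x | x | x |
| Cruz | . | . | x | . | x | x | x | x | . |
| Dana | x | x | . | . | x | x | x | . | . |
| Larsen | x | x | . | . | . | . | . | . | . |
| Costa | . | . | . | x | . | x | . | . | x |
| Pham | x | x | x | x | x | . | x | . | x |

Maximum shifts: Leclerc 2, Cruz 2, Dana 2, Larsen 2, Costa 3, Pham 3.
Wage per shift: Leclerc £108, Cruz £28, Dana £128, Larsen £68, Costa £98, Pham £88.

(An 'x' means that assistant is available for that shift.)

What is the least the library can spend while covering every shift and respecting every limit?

Picking the cheapest available assistant for each shift independently would cost £550, but that ignores the shift limits.
An optimal schedule: Slot 1→Larsen, Slot 2→Larsen, Slot 3→Cruz, Slot 4→Pham+Costa, Slot 5→Pham, Slot 6→Costa, Slot 7→Pham, Slot 8→Cruz, Slot 9→Costa.
Total: 68 + 68 + 28 + 88 + 98 + 88 + 98 + 88 + 28 + 98 = £750.

£750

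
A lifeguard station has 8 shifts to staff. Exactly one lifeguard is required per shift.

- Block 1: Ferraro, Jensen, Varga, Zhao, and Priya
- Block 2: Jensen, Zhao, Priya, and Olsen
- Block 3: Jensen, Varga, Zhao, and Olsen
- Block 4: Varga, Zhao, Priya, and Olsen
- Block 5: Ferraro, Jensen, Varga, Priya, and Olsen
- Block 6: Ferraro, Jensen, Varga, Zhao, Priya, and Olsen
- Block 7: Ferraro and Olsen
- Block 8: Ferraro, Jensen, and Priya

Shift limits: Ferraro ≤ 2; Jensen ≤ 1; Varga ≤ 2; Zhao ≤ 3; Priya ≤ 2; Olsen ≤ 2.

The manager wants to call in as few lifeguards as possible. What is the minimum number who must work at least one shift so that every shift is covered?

4

8 slots to fill and no one can take more than 3, so at least ⌈8/3⌉ = 3 lifeguards are needed.
Any 3 lifeguards together have capacity at most 3+2+2 = 7 < 8 slots, so 3 can never suffice.
Ferraro, Jensen, Varga, and Zhao alone can cover everything: Block 1→Zhao, Block 2→Jensen, Block 3→Zhao, Block 4→Varga, Block 5→Varga, Block 6→Zhao, Block 7→Ferraro, Block 8→Ferraro.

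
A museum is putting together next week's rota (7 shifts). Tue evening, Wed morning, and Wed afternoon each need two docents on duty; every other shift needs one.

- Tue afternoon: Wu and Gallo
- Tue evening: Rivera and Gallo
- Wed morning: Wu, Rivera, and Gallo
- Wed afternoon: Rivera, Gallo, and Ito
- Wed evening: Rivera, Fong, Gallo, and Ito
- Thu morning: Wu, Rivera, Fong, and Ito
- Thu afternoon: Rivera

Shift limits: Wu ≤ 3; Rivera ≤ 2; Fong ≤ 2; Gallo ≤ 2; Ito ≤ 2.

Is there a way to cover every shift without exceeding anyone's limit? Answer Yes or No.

No

Total capacity is 11 and 10 slots are needed, so capacity alone doesn't rule it out.
Shifts {Tue evening, Wed morning, Wed afternoon, Thu afternoon} need 7 worker-slots in total, but the docents available for any of those shifts (Wu, Rivera, Gallo, and Ito) can supply at most 6 among them. So no valid schedule exists.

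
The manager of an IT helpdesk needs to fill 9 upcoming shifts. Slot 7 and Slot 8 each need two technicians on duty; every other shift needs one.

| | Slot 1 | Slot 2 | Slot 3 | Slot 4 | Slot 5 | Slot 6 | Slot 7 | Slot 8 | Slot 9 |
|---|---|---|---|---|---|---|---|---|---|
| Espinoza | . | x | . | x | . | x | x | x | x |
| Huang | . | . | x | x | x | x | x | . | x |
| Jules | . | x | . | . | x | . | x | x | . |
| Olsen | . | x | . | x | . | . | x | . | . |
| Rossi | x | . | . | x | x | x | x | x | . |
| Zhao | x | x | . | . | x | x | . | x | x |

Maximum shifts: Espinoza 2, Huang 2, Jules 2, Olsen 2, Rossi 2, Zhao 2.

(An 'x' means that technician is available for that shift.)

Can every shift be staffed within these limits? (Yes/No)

Yes

Slot 3 can only be covered by Huang, so that assignment is forced.
One valid schedule: Slot 1→Rossi, Slot 2→Espinoza, Slot 3→Huang, Slot 4→Huang, Slot 5→Jules, Slot 6→Zhao, Slot 7→Olsen+Rossi, Slot 8→Jules+Zhao, Slot 9→Espinoza.
Loads: Espinoza 2/2, Huang 2/2, Jules 2/2, Olsen 1/2, Rossi 2/2, Zhao 2/2 — all within limits.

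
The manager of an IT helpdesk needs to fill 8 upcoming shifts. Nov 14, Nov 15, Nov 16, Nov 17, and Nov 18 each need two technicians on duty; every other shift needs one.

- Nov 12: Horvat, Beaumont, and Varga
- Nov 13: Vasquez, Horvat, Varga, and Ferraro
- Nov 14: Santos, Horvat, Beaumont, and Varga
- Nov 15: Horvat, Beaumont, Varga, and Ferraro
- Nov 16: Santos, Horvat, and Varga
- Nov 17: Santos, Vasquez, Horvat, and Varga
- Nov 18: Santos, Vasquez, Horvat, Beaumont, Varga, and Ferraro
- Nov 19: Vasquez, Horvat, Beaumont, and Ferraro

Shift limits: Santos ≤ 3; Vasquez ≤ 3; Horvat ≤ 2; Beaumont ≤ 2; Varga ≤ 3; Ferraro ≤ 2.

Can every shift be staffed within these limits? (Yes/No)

Yes

One valid schedule: Nov 12→Horvat, Nov 13→Vasquez, Nov 14→Santos+Beaumont, Nov 15→Beaumont+Varga, Nov 16→Santos+Horvat, Nov 17→Santos+Vasquez, Nov 18→Varga+Ferraro, Nov 19→Vasquez.
Loads: Santos 3/3, Vasquez 3/3, Horvat 2/2, Beaumont 2/2, Varga 2/3, Ferraro 1/2 — all within limits.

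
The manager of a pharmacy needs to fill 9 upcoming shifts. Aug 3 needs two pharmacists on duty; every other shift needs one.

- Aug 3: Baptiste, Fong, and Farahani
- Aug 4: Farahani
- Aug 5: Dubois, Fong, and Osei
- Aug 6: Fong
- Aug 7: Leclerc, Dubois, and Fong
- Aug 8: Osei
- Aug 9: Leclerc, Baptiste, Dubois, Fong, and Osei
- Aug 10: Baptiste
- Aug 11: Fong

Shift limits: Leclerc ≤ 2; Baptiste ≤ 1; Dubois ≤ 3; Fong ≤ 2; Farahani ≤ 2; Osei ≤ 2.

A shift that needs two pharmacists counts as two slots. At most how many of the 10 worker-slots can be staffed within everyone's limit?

9

Total capacity across all pharmacists is 2+1+3+2+2+2 = 12, and 10 slots are needed, so at most 10 can be filled.
Shifts {Aug 3, Aug 6, Aug 10, Aug 11} need 5 slots but only Baptiste, Fong, and Farahani are available for them, supplying at most 4 — so at least 1 slot must go unfilled.
An assignment achieving 9: Aug 3→Farahani, Aug 4→Farahani, Aug 5→Dubois, Aug 6→Fong, Aug 7→Leclerc, Aug 8→Osei, Aug 9→Leclerc, Aug 10→Baptiste, Aug 11→Fong.
Loads: Leclerc 2/2, Baptiste 1/1, Dubois 1/3, Fong 2/2, Farahani 2/2, Osei 1/2.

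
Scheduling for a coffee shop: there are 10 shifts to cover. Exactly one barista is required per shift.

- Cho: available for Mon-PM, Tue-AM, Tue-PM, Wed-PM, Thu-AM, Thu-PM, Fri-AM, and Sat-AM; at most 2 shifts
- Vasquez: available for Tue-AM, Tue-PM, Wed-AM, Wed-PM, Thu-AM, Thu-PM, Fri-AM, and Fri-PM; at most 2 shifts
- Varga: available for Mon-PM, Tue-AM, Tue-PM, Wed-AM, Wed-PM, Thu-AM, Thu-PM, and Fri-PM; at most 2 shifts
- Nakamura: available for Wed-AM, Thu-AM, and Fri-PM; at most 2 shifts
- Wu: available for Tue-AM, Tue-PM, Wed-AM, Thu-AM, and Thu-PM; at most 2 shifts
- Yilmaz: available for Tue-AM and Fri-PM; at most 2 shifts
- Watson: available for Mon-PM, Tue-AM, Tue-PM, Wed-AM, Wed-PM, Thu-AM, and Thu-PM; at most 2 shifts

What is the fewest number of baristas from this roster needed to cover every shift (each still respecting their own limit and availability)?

10 slots to fill and no one can take more than 2, so at least ⌈10/2⌉ = 5 baristas are needed.
Cho, Vasquez, Varga, Nakamura, and Wu alone can cover everything: Mon-PM→Cho, Tue-AM→Varga, Tue-PM→Wu, Wed-AM→Nakamura, Wed-PM→Vasquez, Thu-AM→Nakamura, Thu-PM→Wu, Fri-AM→Vasquez, Fri-PM→Varga, Sat-AM→Cho.

5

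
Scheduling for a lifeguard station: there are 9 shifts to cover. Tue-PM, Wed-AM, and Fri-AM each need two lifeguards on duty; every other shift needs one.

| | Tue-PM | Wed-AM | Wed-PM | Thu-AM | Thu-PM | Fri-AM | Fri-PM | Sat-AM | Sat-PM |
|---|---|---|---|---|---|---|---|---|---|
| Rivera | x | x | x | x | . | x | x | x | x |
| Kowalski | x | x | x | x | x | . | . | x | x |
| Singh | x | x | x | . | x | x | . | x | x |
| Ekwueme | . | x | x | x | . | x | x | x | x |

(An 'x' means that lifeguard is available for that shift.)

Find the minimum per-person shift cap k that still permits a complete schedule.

With 4 lifeguards and 12 worker-slots to fill, someone must work at least ⌈12/4⌉ = 3 shifts, so k ≥ 3.
k = 3 works: Tue-PM→Rivera+Kowalski, Wed-AM→Singh+Ekwueme, Wed-PM→Kowalski, Thu-AM→Rivera, Thu-PM→Kowalski, Fri-AM→Singh+Ekwueme, Fri-PM→Rivera, Sat-AM→Singh, Sat-PM→Ekwueme.
Loads: Rivera 3, Kowalski 3, Singh 3, Ekwueme 3 — all ≤ 3.

3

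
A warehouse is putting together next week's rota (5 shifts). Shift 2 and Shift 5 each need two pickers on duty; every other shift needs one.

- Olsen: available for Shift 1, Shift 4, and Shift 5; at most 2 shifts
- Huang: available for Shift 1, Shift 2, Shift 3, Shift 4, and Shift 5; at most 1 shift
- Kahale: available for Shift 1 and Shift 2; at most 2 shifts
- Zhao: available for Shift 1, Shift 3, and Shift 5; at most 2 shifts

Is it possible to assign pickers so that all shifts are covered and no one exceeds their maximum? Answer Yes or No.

Yes

Shift 2 can only be covered by Huang and Kahale, so that assignment is forced.
One valid schedule: Shift 1→Kahale, Shift 2→Huang+Kahale, Shift 3→Zhao, Shift 4→Olsen, Shift 5→Olsen+Zhao.
Loads: Olsen 2/2, Huang 1/1, Kahale 2/2, Zhao 2/2 — all within limits.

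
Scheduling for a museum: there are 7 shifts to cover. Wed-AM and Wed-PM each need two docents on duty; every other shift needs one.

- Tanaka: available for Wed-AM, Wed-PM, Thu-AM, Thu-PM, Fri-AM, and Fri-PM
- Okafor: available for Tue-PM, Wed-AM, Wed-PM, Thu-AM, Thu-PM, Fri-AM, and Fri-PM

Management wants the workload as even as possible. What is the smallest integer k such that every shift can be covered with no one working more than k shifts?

5

With 2 docents and 9 worker-slots to fill, someone must work at least ⌈9/2⌉ = 5 shifts, so k ≥ 5.
k = 5 works: Tue-PM→Okafor, Wed-AM→Tanaka+Okafor, Wed-PM→Tanaka+Okafor, Thu-AM→Tanaka, Thu-PM→Tanaka, Fri-AM→Tanaka, Fri-PM→Okafor.
Loads: Tanaka 5, Okafor 4 — all ≤ 5.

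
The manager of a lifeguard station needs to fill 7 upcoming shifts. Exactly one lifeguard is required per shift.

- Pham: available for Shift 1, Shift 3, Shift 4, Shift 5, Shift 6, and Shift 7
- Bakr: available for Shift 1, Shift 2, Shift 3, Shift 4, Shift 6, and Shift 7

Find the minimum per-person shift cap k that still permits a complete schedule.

4

With 2 lifeguards and 7 worker-slots to fill, someone must work at least ⌈7/2⌉ = 4 shifts, so k ≥ 4.
k = 4 works: Shift 1→Pham, Shift 2→Bakr, Shift 3→Pham, Shift 4→Pham, Shift 5→Pham, Shift 6→Bakr, Shift 7→Bakr.
Loads: Pham 4, Bakr 3 — all ≤ 4.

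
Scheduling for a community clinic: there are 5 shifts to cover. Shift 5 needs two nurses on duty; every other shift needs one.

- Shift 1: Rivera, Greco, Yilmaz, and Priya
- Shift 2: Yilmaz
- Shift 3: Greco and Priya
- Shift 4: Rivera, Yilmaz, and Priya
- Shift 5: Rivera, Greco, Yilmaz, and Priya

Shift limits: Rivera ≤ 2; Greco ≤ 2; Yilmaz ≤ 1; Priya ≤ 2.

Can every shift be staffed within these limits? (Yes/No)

Yes

Shift 2 can only be covered by Yilmaz, so that assignment is forced.
One valid schedule: Shift 1→Rivera, Shift 2→Yilmaz, Shift 3→Greco, Shift 4→Rivera, Shift 5→Greco+Priya.
Loads: Rivera 2/2, Greco 2/2, Yilmaz 1/1, Priya 1/2 — all within limits.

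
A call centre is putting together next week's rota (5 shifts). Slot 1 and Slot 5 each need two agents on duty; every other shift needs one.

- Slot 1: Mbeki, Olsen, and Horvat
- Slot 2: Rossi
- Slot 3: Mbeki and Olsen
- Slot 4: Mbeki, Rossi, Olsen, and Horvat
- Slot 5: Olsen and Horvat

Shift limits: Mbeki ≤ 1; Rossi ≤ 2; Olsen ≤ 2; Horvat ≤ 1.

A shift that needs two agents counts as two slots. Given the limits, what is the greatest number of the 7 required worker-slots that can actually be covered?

Total capacity across all agents is 1+2+2+1 = 6, and 7 slots are needed, so at most 6 can be filled.
An assignment achieving 6: Slot 1→Olsen, Slot 2→Rossi, Slot 3→Mbeki, Slot 4→Rossi, Slot 5→Olsen+Horvat.
Loads: Mbeki 1/1, Rossi 2/2, Olsen 2/2, Horvat 1/1.

6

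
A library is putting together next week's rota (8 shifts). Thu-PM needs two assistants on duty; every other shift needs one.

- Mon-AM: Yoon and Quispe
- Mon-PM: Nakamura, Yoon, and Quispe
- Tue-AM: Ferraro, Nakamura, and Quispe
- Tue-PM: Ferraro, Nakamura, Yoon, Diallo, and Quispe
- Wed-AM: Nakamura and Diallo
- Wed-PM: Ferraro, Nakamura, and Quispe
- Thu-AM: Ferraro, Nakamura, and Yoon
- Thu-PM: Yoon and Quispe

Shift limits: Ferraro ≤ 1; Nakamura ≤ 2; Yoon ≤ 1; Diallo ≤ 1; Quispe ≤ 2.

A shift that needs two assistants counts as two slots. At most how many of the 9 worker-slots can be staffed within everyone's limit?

Total capacity across all assistants is 1+2+1+1+2 = 7, and 9 slots are needed, so at most 7 can be filled.
An assignment achieving 7: Mon-AM→Yoon, Mon-PM→Nakamura, Tue-AM→Ferraro, Tue-PM→Diallo, Wed-AM→Nakamura, Wed-PM→Quispe, Thu-PM→Quispe.
Loads: Ferraro 1/1, Nakamura 2/2, Yoon 1/1, Diallo 1/1, Quispe 2/2.

7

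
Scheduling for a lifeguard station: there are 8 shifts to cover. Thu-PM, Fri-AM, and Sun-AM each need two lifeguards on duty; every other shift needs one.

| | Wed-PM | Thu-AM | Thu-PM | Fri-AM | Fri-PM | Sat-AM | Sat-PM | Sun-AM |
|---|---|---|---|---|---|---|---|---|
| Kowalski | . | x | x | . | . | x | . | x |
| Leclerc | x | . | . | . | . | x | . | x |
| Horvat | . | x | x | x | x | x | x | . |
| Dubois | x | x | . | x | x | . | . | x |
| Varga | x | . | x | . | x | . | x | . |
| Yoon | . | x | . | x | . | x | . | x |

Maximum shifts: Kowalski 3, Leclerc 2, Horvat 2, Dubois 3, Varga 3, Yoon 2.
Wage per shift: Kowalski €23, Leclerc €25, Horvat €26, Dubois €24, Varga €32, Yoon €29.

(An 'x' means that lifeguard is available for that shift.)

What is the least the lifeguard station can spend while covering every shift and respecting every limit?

€272

Picking the cheapest available lifeguard for each shift independently would cost €266, but that ignores the shift limits.
An optimal schedule: Wed-PM→Leclerc, Thu-AM→Kowalski, Thu-PM→Kowalski+Horvat, Fri-AM→Dubois+Yoon, Fri-PM→Dubois, Sat-AM→Kowalski, Sat-PM→Horvat, Sun-AM→Leclerc+Dubois.
Total: 25 + 23 + 23 + 26 + 24 + 29 + 24 + 23 + 26 + 25 + 24 = €272.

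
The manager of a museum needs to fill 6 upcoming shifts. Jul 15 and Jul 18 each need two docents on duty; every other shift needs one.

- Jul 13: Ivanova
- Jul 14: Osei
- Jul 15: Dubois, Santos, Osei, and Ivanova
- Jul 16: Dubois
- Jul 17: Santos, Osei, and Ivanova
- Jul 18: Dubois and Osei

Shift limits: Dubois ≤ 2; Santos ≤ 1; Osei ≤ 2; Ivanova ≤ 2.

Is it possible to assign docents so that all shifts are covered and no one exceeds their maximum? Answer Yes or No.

Total capacity is 2+1+2+2 = 7 but 8 worker-slots are needed — infeasible.

No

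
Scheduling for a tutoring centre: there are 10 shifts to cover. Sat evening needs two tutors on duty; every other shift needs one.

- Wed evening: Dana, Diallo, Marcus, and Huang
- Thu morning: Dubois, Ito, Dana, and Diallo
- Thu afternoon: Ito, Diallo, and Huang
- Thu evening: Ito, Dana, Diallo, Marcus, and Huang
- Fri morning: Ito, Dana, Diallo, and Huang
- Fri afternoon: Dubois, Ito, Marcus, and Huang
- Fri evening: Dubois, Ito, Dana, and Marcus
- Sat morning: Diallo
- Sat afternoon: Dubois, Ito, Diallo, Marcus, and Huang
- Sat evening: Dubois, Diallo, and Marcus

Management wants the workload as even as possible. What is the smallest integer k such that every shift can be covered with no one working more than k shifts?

With 6 tutors and 11 worker-slots to fill, someone must work at least ⌈11/6⌉ = 2 shifts, so k ≥ 2.
k = 2 works: Wed evening→Dana, Thu morning→Dubois, Thu afternoon→Ito, Thu evening→Marcus, Fri morning→Ito, Fri afternoon→Marcus, Fri evening→Dana, Sat morning→Diallo, Sat afternoon→Huang, Sat evening→Dubois+Diallo.
Loads: Dubois 2, Ito 2, Dana 2, Diallo 2, Marcus 2, Huang 1 — all ≤ 2.

2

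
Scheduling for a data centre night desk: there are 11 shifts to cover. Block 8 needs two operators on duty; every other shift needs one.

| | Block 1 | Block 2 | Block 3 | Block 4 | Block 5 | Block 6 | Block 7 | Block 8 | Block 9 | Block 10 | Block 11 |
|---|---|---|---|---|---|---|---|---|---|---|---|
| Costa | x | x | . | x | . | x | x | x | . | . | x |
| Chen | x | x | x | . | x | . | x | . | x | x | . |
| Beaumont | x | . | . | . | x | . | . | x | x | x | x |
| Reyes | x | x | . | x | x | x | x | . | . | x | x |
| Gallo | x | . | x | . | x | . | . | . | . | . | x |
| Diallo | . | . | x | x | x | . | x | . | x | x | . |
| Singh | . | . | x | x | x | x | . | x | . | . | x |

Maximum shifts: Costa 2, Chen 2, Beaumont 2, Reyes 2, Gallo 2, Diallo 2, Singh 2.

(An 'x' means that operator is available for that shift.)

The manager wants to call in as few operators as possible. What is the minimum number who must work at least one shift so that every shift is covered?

12 slots to fill and no one can take more than 2, so at least ⌈12/2⌉ = 6 operators are needed.
Costa, Chen, Beaumont, Reyes, Gallo, and Diallo alone can cover everything: Block 1→Gallo, Block 2→Chen, Block 3→Chen, Block 4→Reyes, Block 5→Diallo, Block 6→Costa, Block 7→Reyes, Block 8→Costa+Beaumont, Block 9→Beaumont, Block 10→Diallo, Block 11→Gallo.

6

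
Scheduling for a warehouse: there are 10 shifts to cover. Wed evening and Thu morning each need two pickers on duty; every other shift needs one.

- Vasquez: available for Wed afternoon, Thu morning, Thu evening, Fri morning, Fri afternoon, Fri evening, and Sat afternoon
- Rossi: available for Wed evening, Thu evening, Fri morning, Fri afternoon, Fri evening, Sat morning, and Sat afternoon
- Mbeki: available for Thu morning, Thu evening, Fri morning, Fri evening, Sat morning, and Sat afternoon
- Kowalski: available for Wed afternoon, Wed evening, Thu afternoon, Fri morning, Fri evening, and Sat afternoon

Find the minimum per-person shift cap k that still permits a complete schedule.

3

With 4 pickers and 12 worker-slots to fill, someone must work at least ⌈12/4⌉ = 3 shifts, so k ≥ 3.
k = 3 works: Wed afternoon→Vasquez, Wed evening→Rossi+Kowalski, Thu morning→Vasquez+Mbeki, Thu afternoon→Kowalski, Thu evening→Rossi, Fri morning→Mbeki, Fri afternoon→Vasquez, Fri evening→Mbeki, Sat morning→Rossi, Sat afternoon→Kowalski.
Loads: Vasquez 3, Rossi 3, Mbeki 3, Kowalski 3 — all ≤ 3.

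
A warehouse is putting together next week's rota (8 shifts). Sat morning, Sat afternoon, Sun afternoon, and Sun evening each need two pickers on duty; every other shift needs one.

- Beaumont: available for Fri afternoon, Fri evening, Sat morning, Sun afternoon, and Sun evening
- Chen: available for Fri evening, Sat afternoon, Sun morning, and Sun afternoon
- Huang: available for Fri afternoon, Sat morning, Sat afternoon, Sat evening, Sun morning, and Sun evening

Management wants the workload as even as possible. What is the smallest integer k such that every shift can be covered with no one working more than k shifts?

With 3 pickers and 12 worker-slots to fill, someone must work at least ⌈12/3⌉ = 4 shifts, so k ≥ 4.
k = 4 works: Fri afternoon→Beaumont, Fri evening→Chen, Sat morning→Beaumont+Huang, Sat afternoon→Chen+Huang, Sat evening→Huang, Sun morning→Chen, Sun afternoon→Beaumont+Chen, Sun evening→Beaumont+Huang.
Loads: Beaumont 4, Chen 4, Huang 4 — all ≤ 4.

4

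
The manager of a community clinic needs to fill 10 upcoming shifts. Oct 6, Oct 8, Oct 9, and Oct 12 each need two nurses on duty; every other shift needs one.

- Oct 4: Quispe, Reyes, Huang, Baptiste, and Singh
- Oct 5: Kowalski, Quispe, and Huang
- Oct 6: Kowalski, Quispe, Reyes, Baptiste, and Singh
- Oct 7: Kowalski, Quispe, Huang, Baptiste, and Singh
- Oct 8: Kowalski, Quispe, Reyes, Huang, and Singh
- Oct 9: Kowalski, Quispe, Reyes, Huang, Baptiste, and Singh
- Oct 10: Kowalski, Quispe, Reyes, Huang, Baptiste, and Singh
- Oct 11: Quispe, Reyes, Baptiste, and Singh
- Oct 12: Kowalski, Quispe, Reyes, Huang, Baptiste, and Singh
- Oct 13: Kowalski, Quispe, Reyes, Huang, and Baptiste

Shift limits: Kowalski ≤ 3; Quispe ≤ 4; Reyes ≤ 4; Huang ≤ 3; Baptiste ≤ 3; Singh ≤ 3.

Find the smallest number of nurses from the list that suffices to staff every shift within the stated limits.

14 slots to fill and no one can take more than 4, so at least ⌈14/4⌉ = 4 nurses are needed.
Kowalski, Quispe, Reyes, and Huang alone can cover everything: Oct 4→Quispe, Oct 5→Kowalski, Oct 6→Kowalski+Quispe, Oct 7→Kowalski, Oct 8→Reyes+Huang, Oct 9→Reyes+Huang, Oct 10→Quispe, Oct 11→Quispe, Oct 12→Reyes+Huang, Oct 13→Reyes.

4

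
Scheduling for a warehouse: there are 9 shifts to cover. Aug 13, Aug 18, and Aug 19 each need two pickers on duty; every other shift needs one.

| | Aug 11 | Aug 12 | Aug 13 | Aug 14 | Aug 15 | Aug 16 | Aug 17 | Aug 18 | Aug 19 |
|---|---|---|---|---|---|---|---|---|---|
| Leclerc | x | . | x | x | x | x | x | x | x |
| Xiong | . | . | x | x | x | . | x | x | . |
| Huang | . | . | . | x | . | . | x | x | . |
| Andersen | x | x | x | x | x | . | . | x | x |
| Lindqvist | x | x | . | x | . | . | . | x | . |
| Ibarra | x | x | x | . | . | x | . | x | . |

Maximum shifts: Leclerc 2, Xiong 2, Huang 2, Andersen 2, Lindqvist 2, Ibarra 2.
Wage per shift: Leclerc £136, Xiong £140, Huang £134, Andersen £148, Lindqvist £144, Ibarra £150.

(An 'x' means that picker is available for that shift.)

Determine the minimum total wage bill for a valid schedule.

£1704

Aug 19 can only be covered by Leclerc and Andersen, so that assignment is forced.
Picking the cheapest available picker for each shift independently would cost £1650, but that ignores the shift limits.
An optimal schedule: Aug 11→Lindqvist, Aug 12→Andersen, Aug 13→Xiong+Ibarra, Aug 14→Huang, Aug 15→Xiong, Aug 16→Leclerc, Aug 17→Huang, Aug 18→Lindqvist+Ibarra, Aug 19→Leclerc+Andersen.
Total: 144 + 148 + 140 + 150 + 134 + 140 + 136 + 134 + 144 + 150 + 136 + 148 = £1704.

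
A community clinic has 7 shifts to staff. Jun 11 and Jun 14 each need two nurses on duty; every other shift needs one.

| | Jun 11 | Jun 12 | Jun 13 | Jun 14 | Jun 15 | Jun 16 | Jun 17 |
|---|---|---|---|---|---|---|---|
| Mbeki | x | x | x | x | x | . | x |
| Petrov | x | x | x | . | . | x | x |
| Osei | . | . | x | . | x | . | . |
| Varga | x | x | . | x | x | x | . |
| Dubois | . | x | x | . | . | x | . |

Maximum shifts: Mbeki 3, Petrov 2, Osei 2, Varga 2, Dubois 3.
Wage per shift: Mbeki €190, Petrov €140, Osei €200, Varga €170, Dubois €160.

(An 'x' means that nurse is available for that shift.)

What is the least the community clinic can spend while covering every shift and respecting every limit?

Jun 14 can only be covered by Mbeki and Varga, so that assignment is forced.
Picking the cheapest available nurse for each shift independently would cost €1400, but that ignores the shift limits.
An optimal schedule: Jun 11→Petrov+Varga, Jun 12→Dubois, Jun 13→Dubois, Jun 14→Varga+Mbeki, Jun 15→Mbeki, Jun 16→Dubois, Jun 17→Petrov.
Total: 140 + 170 + 160 + 160 + 170 + 190 + 190 + 160 + 140 = €1480.

€1480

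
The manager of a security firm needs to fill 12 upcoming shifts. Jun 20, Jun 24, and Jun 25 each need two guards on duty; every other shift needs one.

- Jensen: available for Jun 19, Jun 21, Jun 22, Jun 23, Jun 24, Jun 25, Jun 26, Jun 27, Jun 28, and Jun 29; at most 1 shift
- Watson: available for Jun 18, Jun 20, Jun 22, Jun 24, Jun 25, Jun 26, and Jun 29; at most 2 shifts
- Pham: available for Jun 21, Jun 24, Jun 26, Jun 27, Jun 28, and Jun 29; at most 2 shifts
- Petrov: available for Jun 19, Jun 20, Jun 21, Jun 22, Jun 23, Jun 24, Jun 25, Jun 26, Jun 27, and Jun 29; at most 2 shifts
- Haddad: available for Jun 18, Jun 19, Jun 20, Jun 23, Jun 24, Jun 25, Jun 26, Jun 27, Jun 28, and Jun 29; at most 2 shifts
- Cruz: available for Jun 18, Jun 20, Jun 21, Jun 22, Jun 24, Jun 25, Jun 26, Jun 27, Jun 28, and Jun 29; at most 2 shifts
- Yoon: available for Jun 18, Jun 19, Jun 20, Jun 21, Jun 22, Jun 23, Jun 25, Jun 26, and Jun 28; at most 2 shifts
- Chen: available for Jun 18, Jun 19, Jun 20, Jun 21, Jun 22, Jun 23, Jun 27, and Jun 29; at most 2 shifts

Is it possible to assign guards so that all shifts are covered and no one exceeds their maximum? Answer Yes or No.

One valid schedule: Jun 18→Watson, Jun 19→Jensen, Jun 20→Yoon+Chen, Jun 21→Pham, Jun 22→Watson, Jun 23→Petrov, Jun 24→Haddad+Cruz, Jun 25→Cruz+Yoon, Jun 26→Haddad, Jun 27→Petrov, Jun 28→Pham, Jun 29→Chen.
Loads: Jensen 1/1, Watson 2/2, Pham 2/2, Petrov 2/2, Haddad 2/2, Cruz 2/2, Yoon 2/2, Chen 2/2 — all within limits.

Yes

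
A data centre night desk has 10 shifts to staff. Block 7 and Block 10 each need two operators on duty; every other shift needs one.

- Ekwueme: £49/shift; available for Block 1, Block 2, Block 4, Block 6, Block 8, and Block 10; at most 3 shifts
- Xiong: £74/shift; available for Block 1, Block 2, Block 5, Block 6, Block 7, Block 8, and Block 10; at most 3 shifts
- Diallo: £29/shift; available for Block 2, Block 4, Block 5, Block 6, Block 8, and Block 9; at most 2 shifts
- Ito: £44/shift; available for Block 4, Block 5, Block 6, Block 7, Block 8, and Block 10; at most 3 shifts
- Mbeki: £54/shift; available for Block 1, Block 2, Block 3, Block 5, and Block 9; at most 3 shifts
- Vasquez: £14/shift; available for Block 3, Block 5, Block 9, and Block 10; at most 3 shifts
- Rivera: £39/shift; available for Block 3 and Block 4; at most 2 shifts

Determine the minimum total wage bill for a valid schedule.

£433

Block 7 can only be covered by Xiong and Ito, so that assignment is forced.
Picking the cheapest available operator for each shift independently would cost £383, but that ignores the shift limits.
An optimal schedule: Block 1→Ekwueme, Block 2→Diallo, Block 3→Rivera, Block 4→Rivera, Block 5→Vasquez, Block 6→Diallo, Block 7→Ito+Xiong, Block 8→Ito, Block 9→Vasquez, Block 10→Vasquez+Ito.
Total: 49 + 29 + 39 + 39 + 14 + 29 + 44 + 74 + 44 + 14 + 14 + 44 = £433.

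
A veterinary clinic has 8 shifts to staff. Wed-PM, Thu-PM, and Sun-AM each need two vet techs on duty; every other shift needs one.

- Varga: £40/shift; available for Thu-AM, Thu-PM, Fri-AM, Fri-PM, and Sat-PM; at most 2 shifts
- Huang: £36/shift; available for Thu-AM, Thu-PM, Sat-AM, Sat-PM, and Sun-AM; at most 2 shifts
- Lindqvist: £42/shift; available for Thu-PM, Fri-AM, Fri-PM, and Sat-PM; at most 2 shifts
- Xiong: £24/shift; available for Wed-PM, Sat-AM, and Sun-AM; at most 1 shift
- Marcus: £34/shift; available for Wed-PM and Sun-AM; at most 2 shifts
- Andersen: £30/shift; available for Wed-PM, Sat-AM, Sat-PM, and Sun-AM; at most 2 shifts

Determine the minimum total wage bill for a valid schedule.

Picking the cheapest available vet tech for each shift independently would cost £354, but that ignores the shift limits.
An optimal schedule: Wed-PM→Xiong+Marcus, Thu-AM→Varga, Thu-PM→Huang+Lindqvist, Fri-AM→Varga, Fri-PM→Lindqvist, Sat-AM→Huang, Sat-PM→Andersen, Sun-AM→Marcus+Andersen.
Total: 24 + 34 + 40 + 36 + 42 + 40 + 42 + 36 + 30 + 34 + 30 = £388.

£388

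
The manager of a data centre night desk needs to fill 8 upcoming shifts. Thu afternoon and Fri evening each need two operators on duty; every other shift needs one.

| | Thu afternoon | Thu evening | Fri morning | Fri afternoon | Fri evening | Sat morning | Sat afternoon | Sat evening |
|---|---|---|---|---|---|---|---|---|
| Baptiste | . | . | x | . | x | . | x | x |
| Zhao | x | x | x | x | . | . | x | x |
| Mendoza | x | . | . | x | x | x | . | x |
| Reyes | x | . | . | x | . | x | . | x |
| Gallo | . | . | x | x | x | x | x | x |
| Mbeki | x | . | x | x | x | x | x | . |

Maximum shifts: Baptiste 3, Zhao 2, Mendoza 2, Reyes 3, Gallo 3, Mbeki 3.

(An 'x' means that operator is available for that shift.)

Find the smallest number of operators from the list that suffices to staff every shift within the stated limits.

10 slots to fill and no one can take more than 3, so at least ⌈10/3⌉ = 4 operators are needed.
Baptiste, Zhao, Mendoza, and Reyes alone can cover everything: Thu afternoon→Zhao+Reyes, Thu evening→Zhao, Fri morning→Baptiste, Fri afternoon→Reyes, Fri evening→Baptiste+Mendoza, Sat morning→Mendoza, Sat afternoon→Baptiste, Sat evening→Reyes.

4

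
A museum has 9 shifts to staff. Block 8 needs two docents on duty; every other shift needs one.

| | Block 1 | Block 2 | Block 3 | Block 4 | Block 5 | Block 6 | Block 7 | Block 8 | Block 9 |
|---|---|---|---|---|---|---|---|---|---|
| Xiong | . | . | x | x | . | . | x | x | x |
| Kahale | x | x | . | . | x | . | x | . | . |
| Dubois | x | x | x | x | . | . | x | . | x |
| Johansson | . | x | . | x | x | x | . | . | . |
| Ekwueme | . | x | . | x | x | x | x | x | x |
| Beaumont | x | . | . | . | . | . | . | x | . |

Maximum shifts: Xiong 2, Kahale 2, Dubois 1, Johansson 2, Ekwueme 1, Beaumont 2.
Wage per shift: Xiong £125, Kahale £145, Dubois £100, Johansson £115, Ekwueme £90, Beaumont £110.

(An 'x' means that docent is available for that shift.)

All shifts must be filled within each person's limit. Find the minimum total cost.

Picking the cheapest available docent for each shift independently would cost £940, but that ignores the shift limits.
An optimal schedule: Block 1→Beaumont, Block 2→Kahale, Block 3→Xiong, Block 4→Johansson, Block 5→Kahale, Block 6→Johansson, Block 7→Ekwueme, Block 8→Xiong+Beaumont, Block 9→Dubois.
Total: 110 + 145 + 125 + 115 + 145 + 115 + 90 + 125 + 110 + 100 = £1180.

£1180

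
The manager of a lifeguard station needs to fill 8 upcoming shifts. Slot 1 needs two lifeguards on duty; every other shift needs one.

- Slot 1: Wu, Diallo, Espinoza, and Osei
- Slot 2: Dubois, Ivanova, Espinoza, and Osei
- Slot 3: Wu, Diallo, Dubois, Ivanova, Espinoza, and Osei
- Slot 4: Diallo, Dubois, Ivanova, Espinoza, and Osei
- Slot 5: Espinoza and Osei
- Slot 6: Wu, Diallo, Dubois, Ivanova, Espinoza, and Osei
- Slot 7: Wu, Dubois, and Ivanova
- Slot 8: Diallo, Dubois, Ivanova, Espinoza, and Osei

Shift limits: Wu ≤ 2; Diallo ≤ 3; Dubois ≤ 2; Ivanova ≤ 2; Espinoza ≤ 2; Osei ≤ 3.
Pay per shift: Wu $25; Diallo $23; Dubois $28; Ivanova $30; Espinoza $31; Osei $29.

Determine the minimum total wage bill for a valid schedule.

Picking the cheapest available lifeguard for each shift independently would cost $222, but that ignores the shift limits.
An optimal schedule: Slot 1→Diallo+Wu, Slot 2→Dubois, Slot 3→Dubois, Slot 4→Diallo, Slot 5→Osei, Slot 6→Osei, Slot 7→Wu, Slot 8→Diallo.
Total: 23 + 25 + 28 + 28 + 23 + 29 + 29 + 25 + 23 = $233.

$233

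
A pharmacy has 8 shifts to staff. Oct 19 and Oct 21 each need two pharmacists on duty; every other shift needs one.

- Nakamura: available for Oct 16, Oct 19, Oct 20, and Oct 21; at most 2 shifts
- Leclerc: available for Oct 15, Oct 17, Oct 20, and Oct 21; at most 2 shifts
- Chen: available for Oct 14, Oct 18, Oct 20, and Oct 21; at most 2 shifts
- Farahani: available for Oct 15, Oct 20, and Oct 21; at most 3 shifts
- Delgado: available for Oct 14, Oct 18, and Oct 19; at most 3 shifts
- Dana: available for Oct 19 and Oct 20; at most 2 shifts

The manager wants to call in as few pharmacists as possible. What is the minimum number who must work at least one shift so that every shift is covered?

10 slots to fill and no one can take more than 3, so at least ⌈10/3⌉ = 4 pharmacists are needed.
Nakamura, Leclerc, Farahani, and Delgado alone can cover everything: Oct 14→Delgado, Oct 15→Farahani, Oct 16→Nakamura, Oct 17→Leclerc, Oct 18→Delgado, Oct 19→Nakamura+Delgado, Oct 20→Farahani, Oct 21→Leclerc+Farahani.

4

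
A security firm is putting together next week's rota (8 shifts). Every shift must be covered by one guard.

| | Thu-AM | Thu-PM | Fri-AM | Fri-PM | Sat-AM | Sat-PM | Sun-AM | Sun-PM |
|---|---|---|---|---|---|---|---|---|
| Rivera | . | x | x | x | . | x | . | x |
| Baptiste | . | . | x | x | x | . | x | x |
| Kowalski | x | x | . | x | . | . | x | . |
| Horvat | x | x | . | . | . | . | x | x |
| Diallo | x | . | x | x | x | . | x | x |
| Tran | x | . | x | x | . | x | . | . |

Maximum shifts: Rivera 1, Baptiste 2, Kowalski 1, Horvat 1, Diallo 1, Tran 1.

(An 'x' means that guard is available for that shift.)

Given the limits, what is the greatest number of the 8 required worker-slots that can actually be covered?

7

Total capacity across all guards is 1+2+1+1+1+1 = 7, and 8 slots are needed, so at most 7 can be filled.
An assignment achieving 7: Thu-AM→Horvat, Thu-PM→Kowalski, Fri-AM→Baptiste, Fri-PM→Tran, Sat-AM→Baptiste, Sat-PM→Rivera, Sun-AM→Diallo.
Loads: Rivera 1/1, Baptiste 2/2, Kowalski 1/1, Horvat 1/1, Diallo 1/1, Tran 1/1.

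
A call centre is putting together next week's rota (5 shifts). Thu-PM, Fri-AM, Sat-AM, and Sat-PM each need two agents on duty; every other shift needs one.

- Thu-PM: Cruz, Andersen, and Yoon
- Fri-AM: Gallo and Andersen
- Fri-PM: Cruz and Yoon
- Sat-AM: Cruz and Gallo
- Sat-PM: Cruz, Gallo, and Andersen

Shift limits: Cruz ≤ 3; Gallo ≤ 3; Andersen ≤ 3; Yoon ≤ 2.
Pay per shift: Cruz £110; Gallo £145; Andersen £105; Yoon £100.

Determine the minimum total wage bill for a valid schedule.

£1025

Fri-AM can only be covered by Gallo and Andersen, so that assignment is forced.
Sat-AM can only be covered by Cruz and Gallo, so that assignment is forced.
Picking the cheapest available agent for each shift independently would cost £1025, and that bound is achievable.
An optimal schedule: Thu-PM→Yoon+Andersen, Fri-AM→Andersen+Gallo, Fri-PM→Yoon, Sat-AM→Cruz+Gallo, Sat-PM→Andersen+Cruz.
Total: 100 + 105 + 105 + 145 + 100 + 110 + 145 + 105 + 110 = £1025.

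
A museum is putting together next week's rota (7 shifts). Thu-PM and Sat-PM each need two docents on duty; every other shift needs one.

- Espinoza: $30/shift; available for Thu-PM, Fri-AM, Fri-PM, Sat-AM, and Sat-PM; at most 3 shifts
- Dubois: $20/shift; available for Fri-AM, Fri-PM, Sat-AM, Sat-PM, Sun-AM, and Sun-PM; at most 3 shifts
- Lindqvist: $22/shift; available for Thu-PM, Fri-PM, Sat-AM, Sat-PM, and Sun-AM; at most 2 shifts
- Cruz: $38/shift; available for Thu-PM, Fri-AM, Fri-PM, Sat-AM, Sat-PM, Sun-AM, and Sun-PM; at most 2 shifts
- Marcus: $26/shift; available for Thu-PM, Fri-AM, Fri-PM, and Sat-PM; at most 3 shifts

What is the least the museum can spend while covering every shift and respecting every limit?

Picking the cheapest available docent for each shift independently would cost $190, but that ignores the shift limits.
An optimal schedule: Thu-PM→Lindqvist+Marcus, Fri-AM→Dubois, Fri-PM→Marcus, Sat-AM→Lindqvist, Sat-PM→Marcus+Espinoza, Sun-AM→Dubois, Sun-PM→Dubois.
Total: 22 + 26 + 20 + 26 + 22 + 26 + 30 + 20 + 20 = $212.

$212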